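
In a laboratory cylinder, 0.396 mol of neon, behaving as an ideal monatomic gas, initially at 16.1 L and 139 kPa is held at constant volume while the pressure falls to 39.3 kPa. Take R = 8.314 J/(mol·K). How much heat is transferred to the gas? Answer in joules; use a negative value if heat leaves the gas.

-2410 J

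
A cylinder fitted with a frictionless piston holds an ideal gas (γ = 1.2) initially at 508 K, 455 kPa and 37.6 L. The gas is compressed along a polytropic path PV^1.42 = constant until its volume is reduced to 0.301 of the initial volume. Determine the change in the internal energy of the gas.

56100 J

n = P₁V₁/(RT₁) = 455×37.6/(8.314×508) = 4.05 mol.
Polytropic n=1.42: T₂ = T₁(V₁/V₂)^(n−1) = 508×(3.32)^0.42 = 841 K; P₂ = P₁(V₁/V₂)^n = 2500 kPa.
For an ideal gas ΔU = nCvΔT with Cv = R/(γ−1) = 41.6 J/(mol·K).
ΔU = 4.05×41.6×(841−508) = 56100 J.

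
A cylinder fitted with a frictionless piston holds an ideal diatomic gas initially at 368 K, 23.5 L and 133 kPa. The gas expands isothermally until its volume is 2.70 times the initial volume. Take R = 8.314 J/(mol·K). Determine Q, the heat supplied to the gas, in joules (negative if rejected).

3100 J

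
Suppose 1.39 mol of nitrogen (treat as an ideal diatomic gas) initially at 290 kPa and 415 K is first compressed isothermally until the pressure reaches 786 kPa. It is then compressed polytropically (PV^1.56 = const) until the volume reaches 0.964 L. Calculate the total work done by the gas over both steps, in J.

-20300 J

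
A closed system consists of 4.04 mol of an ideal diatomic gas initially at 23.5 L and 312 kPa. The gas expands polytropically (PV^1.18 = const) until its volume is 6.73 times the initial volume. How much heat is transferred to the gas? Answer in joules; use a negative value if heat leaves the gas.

6510 J

T₁ = P₁V₁/(nR) = 312×23.5/(4.04×8.314) = 218 K.
Polytropic n=1.18: T₂ = T₁(V₁/V₂)^(n−1) = 218×(0.149)^0.18 = 155 K; P₂ = P₁(V₁/V₂)^n = 32.9 kPa.
W = (P₁V₁−P₂V₂)/(n−1) = (312×23.5−32.9×158)/0.18 = 11800 J.
ΔU = nCvΔT = 4.04×20.8×(155−218) = -5320 J.
Q = ΔU + W = 6510 J.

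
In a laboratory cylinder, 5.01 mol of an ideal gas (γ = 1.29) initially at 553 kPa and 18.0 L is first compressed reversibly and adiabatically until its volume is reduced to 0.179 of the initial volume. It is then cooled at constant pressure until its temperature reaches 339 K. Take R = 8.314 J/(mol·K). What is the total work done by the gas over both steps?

-24500 J

T₁ = P₁V₁/(nR) = 553×18.0/(5.01×8.314) = 239 K.
Step 1 — Adiabatic: TV^(γ−1) = const ⇒ T₂ = 239×(5.59)^0.290 = 394 K; PV^γ = const ⇒ P₂ = 5090 kPa.
ΔU = nCvΔT = 5.01×28.7×(394−239) = 22200 J.
Q = 0 for an adiabatic process, so W = −ΔU = -22200 J.
State after step 1: P = 5090 kPa, V = 3.22 L, T = 394 K.
Step 2 — Isobaric: P stays 5090 kPa; V/T = const ⇒ T₂ = 339 K, V₂ = 2.78 L.
W = PΔV = 5090×(2.78−3.22) kPa·L = -2270 J.
ΔU = nCvΔT = 5.01×28.7×(339−394) = -7840 J.
Q = ΔU + W = nCpΔT = -10100 J.
Net over both steps: W = -24500 J, Q = -10100 J, ΔU = 14400 J.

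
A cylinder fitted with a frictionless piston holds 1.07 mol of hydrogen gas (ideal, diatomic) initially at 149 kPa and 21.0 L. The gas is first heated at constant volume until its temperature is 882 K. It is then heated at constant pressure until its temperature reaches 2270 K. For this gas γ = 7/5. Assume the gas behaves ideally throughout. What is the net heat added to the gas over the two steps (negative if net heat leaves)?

T₁ = P₁V₁/(nR) = 149×21.0/(1.07×8.314) = 352 K.
Step 1 — Isochoric: V stays 21.0 L; P/T = const ⇒ T₂ = 882 K, P₂ = 374 kPa.
W = 0 (no volume change).
ΔU = nCvΔT = 1.07×20.8×(882−352) = 11800 J.
Q = ΔU = 11800 J.
State after step 1: P = 374 kPa, V = 21.0 L, T = 882 K.
Step 2 — Isobaric: P stays 374 kPa; V/T = const ⇒ T₂ = 2270 K, V₂ = 54.0 L.
W = PΔV = 374×(54.0−21.0) kPa·L = 12300 J.
ΔU = nCvΔT = 1.07×20.8×(2270−882) = 30900 J.
Q = ΔU + W = nCpΔT = 43200 J.
Net over both steps: W = 12300 J, Q = 55000 J, ΔU = 42700 J.

55000 J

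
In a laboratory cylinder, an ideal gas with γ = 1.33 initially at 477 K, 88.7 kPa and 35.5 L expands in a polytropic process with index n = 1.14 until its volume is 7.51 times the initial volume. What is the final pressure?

Polytropic n=1.14: T₂ = T₁(V₁/V₂)^(n−1) = 477×(0.133)^0.14 = 360 K; P₂ = P₁(V₁/V₂)^n = 8.91 kPa.

8.91 kPa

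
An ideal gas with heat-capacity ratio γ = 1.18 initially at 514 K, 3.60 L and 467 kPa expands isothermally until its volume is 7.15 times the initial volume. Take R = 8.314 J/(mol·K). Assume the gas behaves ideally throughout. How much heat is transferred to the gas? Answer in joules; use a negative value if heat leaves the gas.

3310 J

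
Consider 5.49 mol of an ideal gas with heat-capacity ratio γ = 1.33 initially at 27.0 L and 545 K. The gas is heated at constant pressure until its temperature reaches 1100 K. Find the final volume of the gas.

P₁ = nRT₁/V₁ = 5.49×8.314×545/27.0 = 921 kPa.
Isobaric: P stays 921 kPa; V/T = const ⇒ T₂ = 1100 K, V₂ = 54.5 L.

54.5 L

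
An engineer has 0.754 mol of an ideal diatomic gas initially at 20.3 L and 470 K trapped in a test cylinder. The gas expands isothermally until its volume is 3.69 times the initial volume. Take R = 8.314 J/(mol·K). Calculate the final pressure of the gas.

P₁ = nRT₁/V₁ = 0.754×8.314×470/20.3 = 145 kPa.
Isothermal: T stays 470 K; PV = const ⇒ V₂ = 74.9 L, P₂ = 39.3 kPa.

39.3 kPa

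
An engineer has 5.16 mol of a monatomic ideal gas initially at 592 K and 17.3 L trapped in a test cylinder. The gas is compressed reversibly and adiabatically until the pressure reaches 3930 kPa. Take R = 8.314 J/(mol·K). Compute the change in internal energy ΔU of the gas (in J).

P₁ = nRT₁/V₁ = 5.16×8.314×592/17.3 = 1470 kPa.
Adiabatic: T₂/T₁ = (P₂/P₁)^((γ−1)/γ) ⇒ T₂ = 592×(2.68)^0.400 = 878 K; V₂ = 9.58 L.
For an ideal gas ΔU = nCvΔT with Cv = (3/2)R = 12.5 J/(mol·K).
ΔU = 5.16×12.5×(878−592) = 18400 J.

18400 J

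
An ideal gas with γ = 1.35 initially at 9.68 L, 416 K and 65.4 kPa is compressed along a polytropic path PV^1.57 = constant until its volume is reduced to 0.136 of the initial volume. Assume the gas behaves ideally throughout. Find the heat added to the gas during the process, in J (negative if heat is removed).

n = P₁V₁/(RT₁) = 65.4×9.68/(8.314×416) = 0.183 mol.
Polytropic n=1.57: T₂ = T₁(V₁/V₂)^(n−1) = 416×(7.35)^0.57 = 1300 K; P₂ = P₁(V₁/V₂)^n = 1500 kPa.
W = (P₁V₁−P₂V₂)/(n−1) = (65.4×9.68−1500×1.32)/0.57 = -2350 J.
ΔU = nCvΔT = 0.183×23.8×(1300−416) = 3830 J.
Q = ΔU + W = 1480 J.

1480 J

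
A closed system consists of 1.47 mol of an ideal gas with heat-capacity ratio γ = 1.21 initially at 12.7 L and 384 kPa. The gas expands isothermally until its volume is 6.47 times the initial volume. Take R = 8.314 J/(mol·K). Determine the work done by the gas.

T₁ = P₁V₁/(nR) = 384×12.7/(1.47×8.314) = 399 K.
Isothermal: T stays 399 K; PV = const ⇒ V₂ = 82.2 L, P₂ = 59.4 kPa.
W = nRT ln(V₂/V₁) = 1.47×8.314×399×ln(6.47) = 9110 J.

9110 J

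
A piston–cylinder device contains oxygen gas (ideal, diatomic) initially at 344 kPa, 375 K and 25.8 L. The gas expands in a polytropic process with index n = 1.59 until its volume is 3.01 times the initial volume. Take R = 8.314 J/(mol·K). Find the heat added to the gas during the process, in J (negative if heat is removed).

n = P₁V₁/(RT₁) = 344×25.8/(8.314×375) = 2.85 mol.
Polytropic n=1.59: T₂ = T₁(V₁/V₂)^(n−1) = 375×(0.332)^0.59 = 196 K; P₂ = P₁(V₁/V₂)^n = 59.7 kPa.
W = (P₁V₁−P₂V₂)/(n−1) = (344×25.8−59.7×77.7)/0.59 = 7190 J.
ΔU = nCvΔT = 2.85×20.8×(196−375) = -10600 J.
Q = ΔU + W = -3420 J.

-3420 J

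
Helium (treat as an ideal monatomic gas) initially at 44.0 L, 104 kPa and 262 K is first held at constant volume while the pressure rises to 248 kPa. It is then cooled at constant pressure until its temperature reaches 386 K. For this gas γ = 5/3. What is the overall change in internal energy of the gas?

3250 J

n = P₁V₁/(RT₁) = 104×44.0/(8.314×262) = 2.10 mol.
Step 1 — Isochoric: V stays 44.0 L; P/T = const ⇒ T₂ = 625 K, P₂ = 248 kPa.
W = 0 (no volume change).
ΔU = nCvΔT = 2.10×12.5×(625−262) = 9500 J.
Q = ΔU = 9500 J.
State after step 1: P = 248 kPa, V = 44.0 L, T = 625 K.
Step 2 — Isobaric: P stays 248 kPa; V/T = const ⇒ T₂ = 386 K, V₂ = 27.2 L.
W = PΔV = 248×(27.2−44.0) kPa·L = -4170 J.
ΔU = nCvΔT = 2.10×12.5×(386−625) = -6260 J.
Q = ΔU + W = nCpΔT = -10400 J.
Net over both steps: W = -4170 J, Q = -922 J, ΔU = 3250 J.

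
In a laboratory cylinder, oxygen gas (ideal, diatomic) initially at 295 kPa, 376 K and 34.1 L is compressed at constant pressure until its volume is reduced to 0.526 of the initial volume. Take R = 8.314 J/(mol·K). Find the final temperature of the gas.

198 K

Isobaric: P stays 295 kPa; V/T = const ⇒ T₂ = 198 K, V₂ = 17.9 L.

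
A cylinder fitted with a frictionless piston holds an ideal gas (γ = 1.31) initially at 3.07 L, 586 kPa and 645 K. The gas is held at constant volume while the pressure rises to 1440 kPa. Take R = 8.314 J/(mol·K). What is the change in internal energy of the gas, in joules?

8460 J

n = P₁V₁/(RT₁) = 586×3.07/(8.314×645) = 0.335 mol.
Isochoric: V stays 3.07 L; P/T = const ⇒ T₂ = 1580 K, P₂ = 1440 kPa.
For an ideal gas ΔU = nCvΔT with Cv = R/(γ−1) = 26.8 J/(mol·K).
ΔU = 0.335×26.8×(1580−645) = 8460 J.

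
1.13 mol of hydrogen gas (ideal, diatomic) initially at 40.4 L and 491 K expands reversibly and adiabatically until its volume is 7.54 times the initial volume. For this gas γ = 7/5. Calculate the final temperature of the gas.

219 K

P₁ = nRT₁/V₁ = 1.13×8.314×491/40.4 = 114 kPa.
Adiabatic: TV^(γ−1) = const ⇒ T₂ = 491×(0.133)^0.400 = 219 K; PV^γ = const ⇒ P₂ = 6.75 kPa.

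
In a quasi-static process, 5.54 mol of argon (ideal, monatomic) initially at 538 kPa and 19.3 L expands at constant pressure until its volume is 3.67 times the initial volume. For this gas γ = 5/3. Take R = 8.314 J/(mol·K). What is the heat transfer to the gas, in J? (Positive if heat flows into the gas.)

69300 J

T₁ = P₁V₁/(nR) = 538×19.3/(5.54×8.314) = 225 K.
Isobaric: P stays 538 kPa; V/T = const ⇒ T₂ = 827 K, V₂ = 70.8 L.
W = PΔV = 538×(70.8−19.3) kPa·L = 27700 J.
ΔU = nCvΔT = 5.54×12.5×(827−225) = 41600 J.
Q = ΔU + W = nCpΔT = 69300 J.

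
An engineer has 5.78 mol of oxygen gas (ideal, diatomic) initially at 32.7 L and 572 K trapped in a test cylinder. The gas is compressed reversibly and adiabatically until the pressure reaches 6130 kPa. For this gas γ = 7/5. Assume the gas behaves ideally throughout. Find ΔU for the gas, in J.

P₁ = nRT₁/V₁ = 5.78×8.314×572/32.7 = 841 kPa.
Adiabatic: T₂/T₁ = (P₂/P₁)^((γ−1)/γ) ⇒ T₂ = 572×(7.29)^0.286 = 1010 K; V₂ = 7.91 L.
For an ideal gas ΔU = nCvΔT with Cv = (5/2)R = 20.8 J/(mol·K).
ΔU = 5.78×20.8×(1010−572) = 52500 J.

52500 J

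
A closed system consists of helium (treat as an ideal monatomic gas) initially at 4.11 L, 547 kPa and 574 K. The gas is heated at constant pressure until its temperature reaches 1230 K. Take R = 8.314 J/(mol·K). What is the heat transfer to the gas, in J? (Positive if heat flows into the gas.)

n = P₁V₁/(RT₁) = 547×4.11/(8.314×574) = 0.471 mol.
Isobaric: P stays 547 kPa; V/T = const ⇒ T₂ = 1230 K, V₂ = 8.81 L.
W = PΔV = 547×(8.81−4.11) kPa·L = 2570 J.
ΔU = nCvΔT = 0.471×12.5×(1230−574) = 3850 J.
Q = ΔU + W = nCpΔT = 6420 J.

6420 J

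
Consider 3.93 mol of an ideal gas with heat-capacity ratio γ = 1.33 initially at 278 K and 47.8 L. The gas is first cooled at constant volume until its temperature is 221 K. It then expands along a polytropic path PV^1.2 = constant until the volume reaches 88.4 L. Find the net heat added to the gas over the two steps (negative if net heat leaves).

-4000 J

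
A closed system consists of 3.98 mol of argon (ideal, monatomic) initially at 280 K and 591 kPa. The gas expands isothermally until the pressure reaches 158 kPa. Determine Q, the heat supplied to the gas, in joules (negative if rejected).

12200 J

V₁ = nRT₁/P₁ = 3.98×8.314×280/591 = 15.7 L.
Isothermal: T stays 280 K; PV = const ⇒ V₂ = 58.6 L, P₂ = 158 kPa.
ΔU = 0 (ideal gas, T constant).
W = nRT ln(V₂/V₁) = 3.98×8.314×280×ln(3.74) = 12200 J.
Q = ΔU + W = 12200 J.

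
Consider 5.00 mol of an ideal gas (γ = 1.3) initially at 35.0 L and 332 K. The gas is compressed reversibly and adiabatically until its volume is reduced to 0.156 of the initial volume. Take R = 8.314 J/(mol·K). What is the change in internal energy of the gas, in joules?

P₁ = nRT₁/V₁ = 5.00×8.314×332/35.0 = 394 kPa.
Adiabatic: TV^(γ−1) = const ⇒ T₂ = 332×(6.41)^0.300 = 580 K; PV^γ = const ⇒ P₂ = 4410 kPa.
For an ideal gas ΔU = nCvΔT with Cv = R/(γ−1) = 27.7 J/(mol·K).
ΔU = 5.00×27.7×(580−332) = 34300 J.

34300 J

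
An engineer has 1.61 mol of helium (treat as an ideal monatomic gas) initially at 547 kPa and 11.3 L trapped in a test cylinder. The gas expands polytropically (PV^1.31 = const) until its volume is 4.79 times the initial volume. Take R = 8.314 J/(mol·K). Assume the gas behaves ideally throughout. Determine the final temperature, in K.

T₁ = P₁V₁/(nR) = 547×11.3/(1.61×8.314) = 462 K.
Polytropic n=1.31: T₂ = T₁(V₁/V₂)^(n−1) = 462×(0.209)^0.31 = 284 K; P₂ = P₁(V₁/V₂)^n = 70.3 kPa.

284 K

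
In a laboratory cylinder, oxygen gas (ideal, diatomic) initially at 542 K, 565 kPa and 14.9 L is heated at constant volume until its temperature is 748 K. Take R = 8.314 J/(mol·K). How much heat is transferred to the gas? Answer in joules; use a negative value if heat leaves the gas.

n = P₁V₁/(RT₁) = 565×14.9/(8.314×542) = 1.87 mol.
Isochoric: V stays 14.9 L; P/T = const ⇒ T₂ = 748 K, P₂ = 780 kPa.
W = 0 (no volume change).
ΔU = nCvΔT = 1.87×20.8×(748−542) = 8000 J.
Q = ΔU = 8000 J.

8000 J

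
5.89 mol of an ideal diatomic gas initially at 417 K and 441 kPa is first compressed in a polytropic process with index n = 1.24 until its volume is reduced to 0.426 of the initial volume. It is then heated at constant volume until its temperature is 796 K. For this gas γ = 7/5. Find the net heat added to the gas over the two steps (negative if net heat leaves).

V₁ = nRT₁/P₁ = 5.89×8.314×417/441 = 46.3 L.
Step 1 — Polytropic n=1.24: T₂ = T₁(V₁/V₂)^(n−1) = 417×(2.35)^0.24 = 512 K; P₂ = P₁(V₁/V₂)^n = 1270 kPa.
W = (P₁V₁−P₂V₂)/(n−1) = (441×46.3−1270×19.7)/0.24 = -19300 J.
ΔU = nCvΔT = 5.89×20.8×(512−417) = 11600 J.
Q = ΔU + W = -7740 J.
State after step 1: P = 1270 kPa, V = 19.7 L, T = 512 K.
Step 2 — Isochoric: V stays 19.7 L; P/T = const ⇒ T₂ = 796 K, P₂ = 1980 kPa.
W = 0 (no volume change).
ΔU = nCvΔT = 5.89×20.8×(796−512) = 34800 J.
Q = ΔU = 34800 J.
Net over both steps: W = -19300 J, Q = 27100 J, ΔU = 46400 J.

27100 J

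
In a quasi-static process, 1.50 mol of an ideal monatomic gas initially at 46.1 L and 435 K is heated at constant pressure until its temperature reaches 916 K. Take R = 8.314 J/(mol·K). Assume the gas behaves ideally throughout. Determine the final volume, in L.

97.1 L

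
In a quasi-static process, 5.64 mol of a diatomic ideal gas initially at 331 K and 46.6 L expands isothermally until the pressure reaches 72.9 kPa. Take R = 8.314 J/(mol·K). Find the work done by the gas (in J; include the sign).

P₁ = nRT₁/V₁ = 5.64×8.314×331/46.6 = 333 kPa.
Isothermal: T stays 331 K; PV = const ⇒ V₂ = 213 L, P₂ = 72.9 kPa.
W = nRT ln(V₂/V₁) = 5.64×8.314×331×ln(4.57) = 23600 J.

23600 J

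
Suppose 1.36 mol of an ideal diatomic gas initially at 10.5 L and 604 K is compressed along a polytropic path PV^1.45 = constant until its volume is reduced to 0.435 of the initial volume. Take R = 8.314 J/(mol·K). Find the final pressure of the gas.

2170 kPa

P₁ = nRT₁/V₁ = 1.36×8.314×604/10.5 = 650 kPa.
Polytropic n=1.45: T₂ = T₁(V₁/V₂)^(n−1) = 604×(2.30)^0.45 = 878 K; P₂ = P₁(V₁/V₂)^n = 2170 kPa.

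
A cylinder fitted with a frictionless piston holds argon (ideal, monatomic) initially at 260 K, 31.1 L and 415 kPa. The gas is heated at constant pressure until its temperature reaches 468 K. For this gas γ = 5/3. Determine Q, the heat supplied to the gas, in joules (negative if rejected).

25800 J

n = P₁V₁/(RT₁) = 415×31.1/(8.314×260) = 5.97 mol.
Isobaric: P stays 415 kPa; V/T = const ⇒ T₂ = 468 K, V₂ = 56.0 L.
W = PΔV = 415×(56.0−31.1) kPa·L = 10300 J.
ΔU = nCvΔT = 5.97×12.5×(468−260) = 15500 J.
Q = ΔU + W = nCpΔT = 25800 J.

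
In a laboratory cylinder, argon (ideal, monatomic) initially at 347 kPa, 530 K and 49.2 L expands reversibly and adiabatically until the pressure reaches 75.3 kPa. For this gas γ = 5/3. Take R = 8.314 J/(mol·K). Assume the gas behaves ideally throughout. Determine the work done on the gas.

-11700 J

n = P₁V₁/(RT₁) = 347×49.2/(8.314×530) = 3.87 mol.
Adiabatic: T₂/T₁ = (P₂/P₁)^((γ−1)/γ) ⇒ T₂ = 530×(0.217)^0.400 = 288 K; V₂ = 123 L.
ΔU = nCvΔT = 3.87×12.5×(288−530) = -11700 J.
Q = 0 for an adiabatic process, so W = −ΔU = 11700 J.
Work done on the gas = −W_by = -11700 J.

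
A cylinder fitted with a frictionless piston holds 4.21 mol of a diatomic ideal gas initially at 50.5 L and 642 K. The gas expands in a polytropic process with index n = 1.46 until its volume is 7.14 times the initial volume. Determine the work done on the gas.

-29100 J

P₁ = nRT₁/V₁ = 4.21×8.314×642/50.5 = 445 kPa.
Polytropic n=1.46: T₂ = T₁(V₁/V₂)^(n−1) = 642×(0.140)^0.46 = 260 K; P₂ = P₁(V₁/V₂)^n = 25.2 kPa.
W = (P₁V₁−P₂V₂)/(n−1) = (445×50.5−25.2×361)/0.46 = 29100 J.
Work done on the gas = −W_by = -29100 J.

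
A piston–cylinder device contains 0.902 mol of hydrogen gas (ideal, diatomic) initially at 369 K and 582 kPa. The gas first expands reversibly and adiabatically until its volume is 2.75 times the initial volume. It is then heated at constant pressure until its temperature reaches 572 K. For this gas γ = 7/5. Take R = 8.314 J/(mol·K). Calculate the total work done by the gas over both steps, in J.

V₁ = nRT₁/P₁ = 0.902×8.314×369/582 = 4.75 L.
Step 1 — Adiabatic: TV^(γ−1) = const ⇒ T₂ = 369×(0.364)^0.400 = 246 K; PV^γ = const ⇒ P₂ = 141 kPa.
ΔU = nCvΔT = 0.902×20.8×(246−369) = -2300 J.
Q = 0 for an adiabatic process, so W = −ΔU = 2300 J.
State after step 1: P = 141 kPa, V = 13.1 L, T = 246 K.
Step 2 — Isobaric: P stays 141 kPa; V/T = const ⇒ T₂ = 572 K, V₂ = 30.4 L.
W = PΔV = 141×(30.4−13.1) kPa·L = 2440 J.
ΔU = nCvΔT = 0.902×20.8×(572−246) = 6110 J.
Q = ΔU + W = nCpΔT = 8550 J.
Net over both steps: W = 4750 J, Q = 8550 J, ΔU = 3810 J.

4750 J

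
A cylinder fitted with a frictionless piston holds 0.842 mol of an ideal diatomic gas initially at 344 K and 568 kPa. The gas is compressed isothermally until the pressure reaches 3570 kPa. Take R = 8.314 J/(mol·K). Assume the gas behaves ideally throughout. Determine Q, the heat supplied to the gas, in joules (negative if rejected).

V₁ = nRT₁/P₁ = 0.842×8.314×344/568 = 4.24 L.
Isothermal: T stays 344 K; PV = const ⇒ V₂ = 0.675 L, P₂ = 3570 kPa.
ΔU = 0 (ideal gas, T constant).
W = nRT ln(V₂/V₁) = 0.842×8.314×344×ln(0.159) = -4430 J.
Q = ΔU + W = -4430 J.

-4430 J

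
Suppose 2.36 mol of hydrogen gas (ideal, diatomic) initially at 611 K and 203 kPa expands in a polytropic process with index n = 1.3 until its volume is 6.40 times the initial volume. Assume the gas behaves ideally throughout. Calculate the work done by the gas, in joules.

17100 J

V₁ = nRT₁/P₁ = 2.36×8.314×611/203 = 59.1 L.
Polytropic n=1.3: T₂ = T₁(V₁/V₂)^(n−1) = 611×(0.156)^0.30 = 350 K; P₂ = P₁(V₁/V₂)^n = 18.2 kPa.
W = (P₁V₁−P₂V₂)/(n−1) = (203×59.1−18.2×378)/0.30 = 17100 J.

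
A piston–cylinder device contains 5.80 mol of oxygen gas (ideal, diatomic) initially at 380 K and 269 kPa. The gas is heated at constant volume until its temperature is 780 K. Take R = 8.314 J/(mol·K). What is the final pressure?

V₁ = nRT₁/P₁ = 5.80×8.314×380/269 = 68.1 L.
Isochoric: V stays 68.1 L; P/T = const ⇒ T₂ = 780 K, P₂ = 552 kPa.

552 kPa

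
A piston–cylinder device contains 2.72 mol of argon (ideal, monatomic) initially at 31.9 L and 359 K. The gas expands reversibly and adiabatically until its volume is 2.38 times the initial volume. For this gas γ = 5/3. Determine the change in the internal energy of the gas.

P₁ = nRT₁/V₁ = 2.72×8.314×359/31.9 = 254 kPa.
Adiabatic: TV^(γ−1) = const ⇒ T₂ = 359×(0.420)^0.667 = 201 K; PV^γ = const ⇒ P₂ = 60.0 kPa.
For an ideal gas ΔU = nCvΔT with Cv = (3/2)R = 12.5 J/(mol·K).
ΔU = 2.72×12.5×(201−359) = -5350 J.

-5350 J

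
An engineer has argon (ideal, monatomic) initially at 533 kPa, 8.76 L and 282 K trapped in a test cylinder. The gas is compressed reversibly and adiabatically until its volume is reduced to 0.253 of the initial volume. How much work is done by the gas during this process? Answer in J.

-10500 J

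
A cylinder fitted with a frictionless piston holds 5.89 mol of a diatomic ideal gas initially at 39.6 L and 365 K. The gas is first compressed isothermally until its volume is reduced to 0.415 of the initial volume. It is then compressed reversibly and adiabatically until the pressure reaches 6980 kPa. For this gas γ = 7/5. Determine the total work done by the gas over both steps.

-47000 J

P₁ = nRT₁/V₁ = 5.89×8.314×365/39.6 = 451 kPa.
Step 1 — Isothermal: T stays 365 K; PV = const ⇒ V₂ = 16.4 L, P₂ = 1090 kPa.
ΔU = 0 (ideal gas, T constant).
W = nRT ln(V₂/V₁) = 5.89×8.314×365×ln(0.415) = -15700 J.
Q = ΔU + W = -15700 J.
State after step 1: P = 1090 kPa, V = 16.4 L, T = 365 K.
Step 2 — Adiabatic: T₂/T₁ = (P₂/P₁)^((γ−1)/γ) ⇒ T₂ = 365×(6.42)^0.286 = 621 K; V₂ = 4.36 L.
ΔU = nCvΔT = 5.89×20.8×(621−365) = 31300 J.
Q = 0 for an adiabatic process, so W = −ΔU = -31300 J.
Net over both steps: W = -47000 J, Q = -15700 J, ΔU = 31300 J.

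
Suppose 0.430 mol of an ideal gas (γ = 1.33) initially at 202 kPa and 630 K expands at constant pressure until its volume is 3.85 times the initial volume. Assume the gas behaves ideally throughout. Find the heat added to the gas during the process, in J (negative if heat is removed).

25900 J

V₁ = nRT₁/P₁ = 0.430×8.314×630/202 = 11.1 L.
Isobaric: P stays 202 kPa; V/T = const ⇒ T₂ = 2430 K, V₂ = 42.9 L.
W = PΔV = 202×(42.9−11.1) kPa·L = 6420 J.
ΔU = nCvΔT = 0.430×25.2×(2430−630) = 19500 J.
Q = ΔU + W = nCpΔT = 25900 J.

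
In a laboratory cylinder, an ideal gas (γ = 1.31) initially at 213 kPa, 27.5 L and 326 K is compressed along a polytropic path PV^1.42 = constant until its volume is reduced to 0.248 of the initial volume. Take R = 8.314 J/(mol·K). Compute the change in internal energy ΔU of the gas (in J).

15000 J

n = P₁V₁/(RT₁) = 213×27.5/(8.314×326) = 2.16 mol.
Polytropic n=1.42: T₂ = T₁(V₁/V₂)^(n−1) = 326×(4.03)^0.42 = 586 K; P₂ = P₁(V₁/V₂)^n = 1540 kPa.
For an ideal gas ΔU = nCvΔT with Cv = R/(γ−1) = 26.8 J/(mol·K).
ΔU = 2.16×26.8×(586−326) = 15000 J.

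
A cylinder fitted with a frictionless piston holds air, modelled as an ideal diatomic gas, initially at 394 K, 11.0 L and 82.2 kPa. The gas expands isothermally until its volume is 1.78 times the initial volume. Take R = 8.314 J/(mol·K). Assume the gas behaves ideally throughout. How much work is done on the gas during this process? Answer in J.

-521 J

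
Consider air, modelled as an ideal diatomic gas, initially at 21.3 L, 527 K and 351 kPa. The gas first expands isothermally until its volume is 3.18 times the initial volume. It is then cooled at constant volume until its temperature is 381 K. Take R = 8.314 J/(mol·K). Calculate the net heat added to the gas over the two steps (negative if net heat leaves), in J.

3470 J

n = P₁V₁/(RT₁) = 351×21.3/(8.314×527) = 1.71 mol.
Step 1 — Isothermal: T stays 527 K; PV = const ⇒ V₂ = 67.7 L, P₂ = 110 kPa.
ΔU = 0 (ideal gas, T constant).
W = nRT ln(V₂/V₁) = 1.71×8.314×527×ln(3.18) = 8650 J.
Q = ΔU + W = 8650 J.
State after step 1: P = 110 kPa, V = 67.7 L, T = 527 K.
Step 2 — Isochoric: V stays 67.7 L; P/T = const ⇒ T₂ = 381 K, P₂ = 79.8 kPa.
W = 0 (no volume change).
ΔU = nCvΔT = 1.71×20.8×(381−527) = -5180 J.
Q = ΔU = -5180 J.
Net over both steps: W = 8650 J, Q = 3470 J, ΔU = -5180 J.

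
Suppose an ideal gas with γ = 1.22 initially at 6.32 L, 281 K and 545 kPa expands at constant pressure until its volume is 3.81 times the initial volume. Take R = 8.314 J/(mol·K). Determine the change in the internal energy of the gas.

44000 J

n = P₁V₁/(RT₁) = 545×6.32/(8.314×281) = 1.47 mol.
Isobaric: P stays 545 kPa; V/T = const ⇒ T₂ = 1070 K, V₂ = 24.1 L.
For an ideal gas ΔU = nCvΔT with Cv = R/(γ−1) = 37.8 J/(mol·K).
ΔU = 1.47×37.8×(1070−281) = 44000 J.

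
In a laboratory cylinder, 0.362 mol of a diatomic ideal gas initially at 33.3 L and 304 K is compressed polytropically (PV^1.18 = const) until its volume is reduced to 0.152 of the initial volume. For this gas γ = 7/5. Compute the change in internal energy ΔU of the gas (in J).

923 J

P₁ = nRT₁/V₁ = 0.362×8.314×304/33.3 = 27.5 kPa.
Polytropic n=1.18: T₂ = T₁(V₁/V₂)^(n−1) = 304×(6.58)^0.18 = 427 K; P₂ = P₁(V₁/V₂)^n = 254 kPa.
For an ideal gas ΔU = nCvΔT with Cv = (5/2)R = 20.8 J/(mol·K).
ΔU = 0.362×20.8×(427−304) = 923 J.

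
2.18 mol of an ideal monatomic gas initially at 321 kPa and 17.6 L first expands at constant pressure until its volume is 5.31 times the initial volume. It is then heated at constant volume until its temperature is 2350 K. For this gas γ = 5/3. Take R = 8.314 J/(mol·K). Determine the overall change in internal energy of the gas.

55400 J

T₁ = P₁V₁/(nR) = 321×17.6/(2.18×8.314) = 312 K.
Step 1 — Isobaric: P stays 321 kPa; V/T = const ⇒ T₂ = 1660 K, V₂ = 93.5 L.
W = PΔV = 321×(93.5−17.6) kPa·L = 24300 J.
ΔU = nCvΔT = 2.18×12.5×(1660−312) = 36500 J.
Q = ΔU + W = nCpΔT = 60900 J.
State after step 1: P = 321 kPa, V = 93.5 L, T = 1660 K.
Step 2 — Isochoric: V stays 93.5 L; P/T = const ⇒ T₂ = 2350 K, P₂ = 456 kPa.
W = 0 (no volume change).
ΔU = nCvΔT = 2.18×12.5×(2350−1660) = 18900 J.
Q = ΔU = 18900 J.
Net over both steps: W = 24300 J, Q = 79800 J, ΔU = 55400 J.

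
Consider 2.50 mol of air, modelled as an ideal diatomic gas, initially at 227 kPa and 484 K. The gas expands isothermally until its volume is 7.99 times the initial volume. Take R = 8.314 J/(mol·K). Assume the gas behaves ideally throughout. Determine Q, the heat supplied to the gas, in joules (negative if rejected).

20900 J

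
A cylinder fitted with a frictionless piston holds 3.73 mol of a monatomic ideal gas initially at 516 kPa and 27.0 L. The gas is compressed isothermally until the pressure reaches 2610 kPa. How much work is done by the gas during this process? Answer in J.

T₁ = P₁V₁/(nR) = 516×27.0/(3.73×8.314) = 449 K.
Isothermal: T stays 449 K; PV = const ⇒ V₂ = 5.34 L, P₂ = 2610 kPa.
W = nRT ln(V₂/V₁) = 3.73×8.314×449×ln(0.198) = -22600 J.

-22600 J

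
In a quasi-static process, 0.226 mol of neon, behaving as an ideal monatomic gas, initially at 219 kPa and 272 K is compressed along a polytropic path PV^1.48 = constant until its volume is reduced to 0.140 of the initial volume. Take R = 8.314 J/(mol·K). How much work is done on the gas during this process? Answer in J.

1670 J

V₁ = nRT₁/P₁ = 0.226×8.314×272/219 = 2.33 L.
Polytropic n=1.48: T₂ = T₁(V₁/V₂)^(n−1) = 272×(7.14)^0.48 = 699 K; P₂ = P₁(V₁/V₂)^n = 4020 kPa.
W = (P₁V₁−P₂V₂)/(n−1) = (219×2.33−4020×0.327)/0.48 = -1670 J.
Work done on the gas = −W_by = 1670 J.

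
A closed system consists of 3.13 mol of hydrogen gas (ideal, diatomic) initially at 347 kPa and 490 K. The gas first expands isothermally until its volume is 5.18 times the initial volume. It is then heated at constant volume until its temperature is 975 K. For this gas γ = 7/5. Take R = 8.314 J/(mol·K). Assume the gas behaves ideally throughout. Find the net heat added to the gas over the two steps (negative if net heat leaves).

52500 J

V₁ = nRT₁/P₁ = 3.13×8.314×490/347 = 36.7 L.
Step 1 — Isothermal: T stays 490 K; PV = const ⇒ V₂ = 190 L, P₂ = 67.0 kPa.
ΔU = 0 (ideal gas, T constant).
W = nRT ln(V₂/V₁) = 3.13×8.314×490×ln(5.18) = 21000 J.
Q = ΔU + W = 21000 J.
State after step 1: P = 67.0 kPa, V = 190 L, T = 490 K.
Step 2 — Isochoric: V stays 190 L; P/T = const ⇒ T₂ = 975 K, P₂ = 133 kPa.
W = 0 (no volume change).
ΔU = nCvΔT = 3.13×20.8×(975−490) = 31600 J.
Q = ΔU = 31600 J.
Net over both steps: W = 21000 J, Q = 52500 J, ΔU = 31600 J.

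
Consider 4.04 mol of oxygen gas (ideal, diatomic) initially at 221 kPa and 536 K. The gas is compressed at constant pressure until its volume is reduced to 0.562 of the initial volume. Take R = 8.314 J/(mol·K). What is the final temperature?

V₁ = nRT₁/P₁ = 4.04×8.314×536/221 = 81.5 L.
Isobaric: P stays 221 kPa; V/T = const ⇒ T₂ = 301 K, V₂ = 45.8 L.

301 K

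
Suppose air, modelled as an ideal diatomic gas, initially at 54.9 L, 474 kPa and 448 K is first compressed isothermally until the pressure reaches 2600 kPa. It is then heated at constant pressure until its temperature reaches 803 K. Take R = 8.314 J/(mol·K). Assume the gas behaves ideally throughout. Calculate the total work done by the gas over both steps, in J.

n = P₁V₁/(RT₁) = 474×54.9/(8.314×448) = 6.99 mol.
Step 1 — Isothermal: T stays 448 K; PV = const ⇒ V₂ = 10.0 L, P₂ = 2600 kPa.
ΔU = 0 (ideal gas, T constant).
W = nRT ln(V₂/V₁) = 6.99×8.314×448×ln(0.182) = -44300 J.
Q = ΔU + W = -44300 J.
State after step 1: P = 2600 kPa, V = 10.0 L, T = 448 K.
Step 2 — Isobaric: P stays 2600 kPa; V/T = const ⇒ T₂ = 803 K, V₂ = 17.9 L.
W = PΔV = 2600×(17.9−10.0) kPa·L = 20600 J.
ΔU = nCvΔT = 6.99×20.8×(803−448) = 51600 J.
Q = ΔU + W = nCpΔT = 72200 J.
Net over both steps: W = -23700 J, Q = 27900 J, ΔU = 51600 J.

-23700 J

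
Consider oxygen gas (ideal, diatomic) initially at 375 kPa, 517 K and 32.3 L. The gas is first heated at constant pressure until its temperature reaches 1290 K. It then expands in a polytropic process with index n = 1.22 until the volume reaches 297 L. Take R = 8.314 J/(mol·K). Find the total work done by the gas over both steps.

52400 J

n = P₁V₁/(RT₁) = 375×32.3/(8.314×517) = 2.82 mol.
Step 1 — Isobaric: P stays 375 kPa; V/T = const ⇒ T₂ = 1290 K, V₂ = 80.6 L.
W = PΔV = 375×(80.6−32.3) kPa·L = 18100 J.
ΔU = nCvΔT = 2.82×20.8×(1290−517) = 45300 J.
Q = ΔU + W = nCpΔT = 63400 J.
State after step 1: P = 375 kPa, V = 80.6 L, T = 1290 K.
Step 2 — Polytropic n=1.22: T₂ = T₁(V₁/V₂)^(n−1) = 1290×(0.271)^0.22 = 968 K; P₂ = P₁(V₁/V₂)^n = 76.4 kPa.
W = (P₁V₁−P₂V₂)/(n−1) = (375×80.6−76.4×297)/0.22 = 34300 J.
ΔU = nCvΔT = 2.82×20.8×(968−1290) = -18800 J.
Q = ΔU + W = 15400 J.
Net over both steps: W = 52400 J, Q = 78800 J, ΔU = 26400 J.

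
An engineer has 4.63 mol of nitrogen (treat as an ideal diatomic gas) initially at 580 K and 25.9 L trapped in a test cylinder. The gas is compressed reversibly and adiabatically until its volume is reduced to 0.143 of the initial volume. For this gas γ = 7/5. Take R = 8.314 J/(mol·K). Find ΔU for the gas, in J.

65700 J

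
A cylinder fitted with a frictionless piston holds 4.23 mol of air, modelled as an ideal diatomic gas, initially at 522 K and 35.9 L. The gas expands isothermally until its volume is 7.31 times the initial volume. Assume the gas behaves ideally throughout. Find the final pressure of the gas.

P₁ = nRT₁/V₁ = 4.23×8.314×522/35.9 = 511 kPa.
Isothermal: T stays 522 K; PV = const ⇒ V₂ = 262 L, P₂ = 70.0 kPa.

70.0 kPa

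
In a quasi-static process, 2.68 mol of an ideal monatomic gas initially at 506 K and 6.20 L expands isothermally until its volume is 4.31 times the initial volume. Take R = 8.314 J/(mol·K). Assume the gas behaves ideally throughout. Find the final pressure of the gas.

422 kPa

P₁ = nRT₁/V₁ = 2.68×8.314×506/6.20 = 1820 kPa.
Isothermal: T stays 506 K; PV = const ⇒ V₂ = 26.7 L, P₂ = 422 kPa.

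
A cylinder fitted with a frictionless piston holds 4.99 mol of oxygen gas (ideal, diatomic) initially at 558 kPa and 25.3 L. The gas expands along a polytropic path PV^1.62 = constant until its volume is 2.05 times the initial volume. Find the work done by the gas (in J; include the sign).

8180 J

T₁ = P₁V₁/(nR) = 558×25.3/(4.99×8.314) = 340 K.
Polytropic n=1.62: T₂ = T₁(V₁/V₂)^(n−1) = 340×(0.488)^0.62 = 218 K; P₂ = P₁(V₁/V₂)^n = 174 kPa.
W = (P₁V₁−P₂V₂)/(n−1) = (558×25.3−174×51.9)/0.62 = 8180 J.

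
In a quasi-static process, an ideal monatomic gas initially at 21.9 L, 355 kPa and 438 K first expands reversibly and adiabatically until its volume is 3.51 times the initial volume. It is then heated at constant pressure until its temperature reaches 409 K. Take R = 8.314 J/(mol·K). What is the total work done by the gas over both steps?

10500 J

n = P₁V₁/(RT₁) = 355×21.9/(8.314×438) = 2.13 mol.
Step 1 — Adiabatic: TV^(γ−1) = const ⇒ T₂ = 438×(0.285)^0.667 = 190 K; PV^γ = const ⇒ P₂ = 43.8 kPa.
ΔU = nCvΔT = 2.13×12.5×(190−438) = -6610 J.
Q = 0 for an adiabatic process, so W = −ΔU = 6610 J.
State after step 1: P = 43.8 kPa, V = 76.9 L, T = 190 K.
Step 2 — Isobaric: P stays 43.8 kPa; V/T = const ⇒ T₂ = 409 K, V₂ = 166 L.
W = PΔV = 43.8×(166−76.9) kPa·L = 3890 J.
ΔU = nCvΔT = 2.13×12.5×(409−190) = 5840 J.
Q = ΔU + W = nCpΔT = 9730 J.
Net over both steps: W = 10500 J, Q = 9730 J, ΔU = -772 J.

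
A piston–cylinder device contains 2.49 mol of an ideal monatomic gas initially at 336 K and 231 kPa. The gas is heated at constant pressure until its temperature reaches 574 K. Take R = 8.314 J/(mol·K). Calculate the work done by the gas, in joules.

V₁ = nRT₁/P₁ = 2.49×8.314×336/231 = 30.1 L.
Isobaric: P stays 231 kPa; V/T = const ⇒ T₂ = 574 K, V₂ = 51.4 L.
W = PΔV = 231×(51.4−30.1) kPa·L = 4930 J.

4930 J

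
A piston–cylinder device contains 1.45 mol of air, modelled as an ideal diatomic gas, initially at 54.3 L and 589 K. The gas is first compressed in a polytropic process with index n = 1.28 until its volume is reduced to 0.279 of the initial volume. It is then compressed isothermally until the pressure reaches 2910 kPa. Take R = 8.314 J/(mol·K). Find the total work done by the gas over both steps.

-25800 J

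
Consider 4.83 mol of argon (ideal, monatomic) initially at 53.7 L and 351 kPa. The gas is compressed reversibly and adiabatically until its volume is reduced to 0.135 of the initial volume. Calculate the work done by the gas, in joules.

-79200 J

T₁ = P₁V₁/(nR) = 351×53.7/(4.83×8.314) = 469 K.
Adiabatic: TV^(γ−1) = const ⇒ T₂ = 469×(7.41)^0.667 = 1780 K; PV^γ = const ⇒ P₂ = 9880 kPa.
ΔU = nCvΔT = 4.83×12.5×(1780−469) = 79200 J.
Q = 0 for an adiabatic process, so W = −ΔU = -79200 J.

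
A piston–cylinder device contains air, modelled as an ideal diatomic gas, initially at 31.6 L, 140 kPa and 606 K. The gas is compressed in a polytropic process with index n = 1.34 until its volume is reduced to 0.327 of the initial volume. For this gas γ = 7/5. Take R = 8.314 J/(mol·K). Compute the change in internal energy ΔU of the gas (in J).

n = P₁V₁/(RT₁) = 140×31.6/(8.314×606) = 0.878 mol.
Polytropic n=1.34: T₂ = T₁(V₁/V₂)^(n−1) = 606×(3.06)^0.34 = 886 K; P₂ = P₁(V₁/V₂)^n = 626 kPa.
For an ideal gas ΔU = nCvΔT with Cv = (5/2)R = 20.8 J/(mol·K).
ΔU = 0.878×20.8×(886−606) = 5110 J.

5110 J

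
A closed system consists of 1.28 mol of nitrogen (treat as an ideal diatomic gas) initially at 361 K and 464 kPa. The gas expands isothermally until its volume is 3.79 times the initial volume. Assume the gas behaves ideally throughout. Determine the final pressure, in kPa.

V₁ = nRT₁/P₁ = 1.28×8.314×361/464 = 8.28 L.
Isothermal: T stays 361 K; PV = const ⇒ V₂ = 31.4 L, P₂ = 122 kPa.

122 kPa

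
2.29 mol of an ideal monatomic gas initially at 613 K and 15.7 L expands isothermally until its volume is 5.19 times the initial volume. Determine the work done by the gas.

P₁ = nRT₁/V₁ = 2.29×8.314×613/15.7 = 743 kPa.
Isothermal: T stays 613 K; PV = const ⇒ V₂ = 81.5 L, P₂ = 143 kPa.
W = nRT ln(V₂/V₁) = 2.29×8.314×613×ln(5.19) = 19200 J.

19200 J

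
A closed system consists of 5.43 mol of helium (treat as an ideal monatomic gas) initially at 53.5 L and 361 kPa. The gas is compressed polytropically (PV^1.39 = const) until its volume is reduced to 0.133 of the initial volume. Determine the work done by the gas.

-59200 J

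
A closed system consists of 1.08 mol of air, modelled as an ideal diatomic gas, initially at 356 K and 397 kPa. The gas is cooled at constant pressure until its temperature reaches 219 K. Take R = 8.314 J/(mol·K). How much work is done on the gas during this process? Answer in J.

1230 J

V₁ = nRT₁/P₁ = 1.08×8.314×356/397 = 8.05 L.
Isobaric: P stays 397 kPa; V/T = const ⇒ T₂ = 219 K, V₂ = 4.95 L.
W = PΔV = 397×(4.95−8.05) kPa·L = -1230 J.
Work done on the gas = −W_by = 1230 J.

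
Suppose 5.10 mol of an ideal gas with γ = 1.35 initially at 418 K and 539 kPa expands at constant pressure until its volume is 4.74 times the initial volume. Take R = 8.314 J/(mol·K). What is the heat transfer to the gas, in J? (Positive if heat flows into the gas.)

V₁ = nRT₁/P₁ = 5.10×8.314×418/539 = 32.9 L.
Isobaric: P stays 539 kPa; V/T = const ⇒ T₂ = 1980 K, V₂ = 156 L.
W = PΔV = 539×(156−32.9) kPa·L = 66300 J.
ΔU = nCvΔT = 5.10×23.8×(1980−418) = 189000 J.
Q = ΔU + W = nCpΔT = 256000 J.

256000 J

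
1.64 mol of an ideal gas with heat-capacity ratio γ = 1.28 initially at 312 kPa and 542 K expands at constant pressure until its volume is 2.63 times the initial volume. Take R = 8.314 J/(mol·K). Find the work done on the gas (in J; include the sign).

V₁ = nRT₁/P₁ = 1.64×8.314×542/312 = 23.7 L.
Isobaric: P stays 312 kPa; V/T = const ⇒ T₂ = 1430 K, V₂ = 62.3 L.
W = PΔV = 312×(62.3−23.7) kPa·L = 12000 J.
Work done on the gas = −W_by = -12000 J.

-12000 J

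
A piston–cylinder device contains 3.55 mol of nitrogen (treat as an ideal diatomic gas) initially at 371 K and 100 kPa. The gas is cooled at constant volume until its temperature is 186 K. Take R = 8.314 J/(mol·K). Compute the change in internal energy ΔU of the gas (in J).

-13700 J

V₁ = nRT₁/P₁ = 3.55×8.314×371/100 = 109 L.
Isochoric: V stays 109 L; P/T = const ⇒ T₂ = 186 K, P₂ = 50.1 kPa.
For an ideal gas ΔU = nCvΔT with Cv = (5/2)R = 20.8 J/(mol·K).
ΔU = 3.55×20.8×(186−371) = -13700 J.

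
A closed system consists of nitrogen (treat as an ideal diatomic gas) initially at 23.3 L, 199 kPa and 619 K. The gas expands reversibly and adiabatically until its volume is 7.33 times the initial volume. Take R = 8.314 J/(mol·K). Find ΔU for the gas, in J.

n = P₁V₁/(RT₁) = 199×23.3/(8.314×619) = 0.901 mol.
Adiabatic: TV^(γ−1) = const ⇒ T₂ = 619×(0.136)^0.400 = 279 K; PV^γ = const ⇒ P₂ = 12.2 kPa.
For an ideal gas ΔU = nCvΔT with Cv = (5/2)R = 20.8 J/(mol·K).
ΔU = 0.901×20.8×(279−619) = -6370 J.

-6370 J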